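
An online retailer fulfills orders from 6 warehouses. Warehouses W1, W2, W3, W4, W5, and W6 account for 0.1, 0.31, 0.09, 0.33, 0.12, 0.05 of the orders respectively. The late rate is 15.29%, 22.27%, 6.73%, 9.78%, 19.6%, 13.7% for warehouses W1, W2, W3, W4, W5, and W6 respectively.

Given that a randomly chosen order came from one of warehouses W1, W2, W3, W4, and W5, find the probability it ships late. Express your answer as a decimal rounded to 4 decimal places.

Let S = {W1, W2, W3, W4, W5}.
P(S) = 0.1 + 0.31 + 0.09 + 0.33 + 0.12 = 0.95.
P(L ∩ S) = 0.1529·0.1 + 0.2227·0.31 + 0.0673·0.09 + 0.0978·0.33 + 0.196·0.12 = 0.01529 + 0.069037 + 0.006057 + 0.032274 + 0.02352 = 0.146178.
P(L | S) = 0.146178 / 0.95 = 0.153872…

P(L|S) ≈ 0.1539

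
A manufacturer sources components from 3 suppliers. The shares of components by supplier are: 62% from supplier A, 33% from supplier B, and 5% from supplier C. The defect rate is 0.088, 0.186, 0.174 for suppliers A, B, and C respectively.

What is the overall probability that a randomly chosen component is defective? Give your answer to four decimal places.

0.1246

P(D) = P(D|A)·P(A) + P(D|B)·P(B) + P(D|C)·P(C)
      = 0.088·0.62 + 0.186·0.33 + 0.174·0.05
      = 0.05456 + 0.06138 + 0.0087 = 0.12464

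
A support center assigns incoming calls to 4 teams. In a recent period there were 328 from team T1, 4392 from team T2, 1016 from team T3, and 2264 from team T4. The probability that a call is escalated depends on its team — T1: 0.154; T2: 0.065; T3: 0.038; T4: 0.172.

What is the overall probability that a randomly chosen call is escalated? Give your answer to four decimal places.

Total: 328 + 4392 + 1016 + 2264 = 8000.
P(T1) = 328/8000 = 0.041. P(T2) = 4392/8000 = 0.549. P(T3) = 1016/8000 = 0.127. P(T4) = 2264/8000 = 0.283.
Summing over the partition,
P(E) = P(E|T1)·P(T1) + P(E|T2)·P(T2) + P(E|T3)·P(T3) + P(E|T4)·P(T4)
      = 0.154·0.041 + 0.065·0.549 + 0.038·0.127 + 0.172·0.283
      = 0.006314 + 0.035685 + 0.004826 + 0.048676 = 0.095501

P(E) ≈ 0.0955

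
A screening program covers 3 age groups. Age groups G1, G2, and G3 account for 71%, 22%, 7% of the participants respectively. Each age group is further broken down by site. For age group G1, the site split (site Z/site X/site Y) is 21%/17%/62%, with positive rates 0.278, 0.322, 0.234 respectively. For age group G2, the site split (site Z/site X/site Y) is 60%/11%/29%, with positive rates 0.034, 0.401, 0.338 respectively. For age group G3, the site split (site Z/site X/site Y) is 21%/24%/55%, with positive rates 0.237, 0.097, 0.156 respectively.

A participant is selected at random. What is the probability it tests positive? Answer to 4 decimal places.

P(T|G1) = 0.21·0.278 + 0.17·0.322 + 0.62·0.234 = 0.05838 + 0.05474 + 0.14508 = 0.2582
P(T|G2) = 0.6·0.034 + 0.11·0.401 + 0.29·0.338 = 0.0204 + 0.04411 + 0.09802 = 0.16253
P(T|G3) = 0.21·0.237 + 0.24·0.097 + 0.55·0.156 = 0.04977 + 0.02328 + 0.0858 = 0.15885
Then overall,
P(T) = 0.71·0.2582 + 0.22·0.16253 + 0.07·0.15885
      = 0.183322 + 0.0357566 + 0.0111195 = 0.2301981

P(T) ≈ 0.2302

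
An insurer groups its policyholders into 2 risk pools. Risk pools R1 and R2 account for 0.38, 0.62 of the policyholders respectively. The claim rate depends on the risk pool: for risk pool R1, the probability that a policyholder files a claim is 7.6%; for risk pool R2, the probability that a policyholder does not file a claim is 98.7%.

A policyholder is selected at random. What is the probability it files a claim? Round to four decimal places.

P(C) ≈ 0.0369

P(C|R2) = 1 − 0.987 = 0.013.
By the law of total probability,
P(C) = P(C|R1)·P(R1) + P(C|R2)·P(R2)
      = 0.076·0.38 + 0.013·0.62
      = 0.02888 + 0.00806 = 0.03694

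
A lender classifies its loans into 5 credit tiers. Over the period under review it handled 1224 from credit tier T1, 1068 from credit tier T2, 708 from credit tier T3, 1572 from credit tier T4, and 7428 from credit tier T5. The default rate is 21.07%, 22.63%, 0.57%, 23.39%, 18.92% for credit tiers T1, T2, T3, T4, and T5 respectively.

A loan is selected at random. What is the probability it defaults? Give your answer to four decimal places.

0.1897

Total: 1224 + 1068 + 708 + 1572 + 7428 = 12000.
P(T1) = 1224/12000 = 0.102. P(T2) = 1068/12000 = 0.089. P(T3) = 708/12000 = 0.059. P(T4) = 1572/12000 = 0.131. P(T5) = 7428/12000 = 0.619.
Using total probability over the partition,
P(D) = P(D|T1)·P(T1) + P(D|T2)·P(T2) + P(D|T3)·P(T3) + P(D|T4)·P(T4) + P(D|T5)·P(T5)
      = 0.2107·0.102 + 0.2263·0.089 + 0.0057·0.059 + 0.2339·0.131 + 0.1892·0.619
      = 0.0214914 + 0.0201407 + 0.0003363 + 0.0306409 + 0.1171148 = 0.1897241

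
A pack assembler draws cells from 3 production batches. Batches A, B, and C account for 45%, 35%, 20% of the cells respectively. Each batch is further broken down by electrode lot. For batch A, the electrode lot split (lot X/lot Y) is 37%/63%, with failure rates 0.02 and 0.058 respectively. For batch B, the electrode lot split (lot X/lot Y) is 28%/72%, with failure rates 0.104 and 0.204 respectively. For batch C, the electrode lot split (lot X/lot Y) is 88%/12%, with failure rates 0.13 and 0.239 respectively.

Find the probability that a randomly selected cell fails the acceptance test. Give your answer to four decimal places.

0.1100

P(F|A) = 0.37·0.02 + 0.63·0.058 = 0.0074 + 0.03654 = 0.04394
P(F|B) = 0.28·0.104 + 0.72·0.204 = 0.02912 + 0.14688 = 0.176
P(F|C) = 0.88·0.13 + 0.12·0.239 = 0.1144 + 0.02868 = 0.14308
By total probability over the outer partition,
P(F) = 0.45·0.04394 + 0.35·0.176 + 0.2·0.14308
      = 0.019773 + 0.0616 + 0.028616 = 0.109989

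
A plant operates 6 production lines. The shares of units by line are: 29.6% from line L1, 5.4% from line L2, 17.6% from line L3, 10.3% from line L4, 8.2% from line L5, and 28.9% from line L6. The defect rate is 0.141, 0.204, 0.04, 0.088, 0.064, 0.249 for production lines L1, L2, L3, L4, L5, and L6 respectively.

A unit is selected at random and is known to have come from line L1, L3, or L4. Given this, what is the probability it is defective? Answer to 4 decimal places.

Let S = {L1, L3, L4}.
P(S) = 0.296 + 0.176 + 0.103 = 0.575.
P(D ∩ S) = 0.141·0.296 + 0.04·0.176 + 0.088·0.103 = 0.041736 + 0.00704 + 0.009064 = 0.05784.
P(D | S) = 0.05784 / 0.575 = 0.100591…

0.1006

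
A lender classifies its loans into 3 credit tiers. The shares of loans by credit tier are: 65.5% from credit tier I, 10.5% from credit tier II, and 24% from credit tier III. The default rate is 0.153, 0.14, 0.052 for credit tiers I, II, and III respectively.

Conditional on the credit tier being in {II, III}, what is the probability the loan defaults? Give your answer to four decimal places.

P(D|S) ≈ 0.0788

Let S = {II, III}.
P(S) = 0.105 + 0.24 = 0.345.
P(D ∩ S) = 0.14·0.105 + 0.052·0.24 = 0.0147 + 0.01248 = 0.02718.
P(D | S) = 0.02718 / 0.345 = 0.078783…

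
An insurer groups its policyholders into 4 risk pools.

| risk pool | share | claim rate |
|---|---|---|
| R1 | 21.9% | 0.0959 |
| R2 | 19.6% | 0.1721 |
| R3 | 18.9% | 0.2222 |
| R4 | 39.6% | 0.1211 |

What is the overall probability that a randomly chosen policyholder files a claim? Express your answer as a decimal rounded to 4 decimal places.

0.1447

P(C) = P(C|R1)·P(R1) + P(C|R2)·P(R2) + P(C|R3)·P(R3) + P(C|R4)·P(R4)
      = 0.0959·0.219 + 0.1721·0.196 + 0.2222·0.189 + 0.1211·0.396
      = 0.0210021 + 0.0337316 + 0.0419958 + 0.0479556 = 0.1446851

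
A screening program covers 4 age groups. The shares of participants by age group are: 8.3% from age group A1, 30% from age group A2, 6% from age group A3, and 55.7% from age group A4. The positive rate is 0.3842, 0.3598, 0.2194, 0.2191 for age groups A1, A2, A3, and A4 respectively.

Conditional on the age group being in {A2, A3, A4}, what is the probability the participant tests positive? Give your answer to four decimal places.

Let S = {A2, A3, A4}.
P(S) = 0.3 + 0.06 + 0.557 = 0.917.
P(T ∩ S) = 0.3598·0.3 + 0.2194·0.06 + 0.2191·0.557 = 0.10794 + 0.013164 + 0.1220387 = 0.2431427.
P(T | S) = 0.2431427 / 0.917 = 0.265150…

P(T|S) ≈ 0.2652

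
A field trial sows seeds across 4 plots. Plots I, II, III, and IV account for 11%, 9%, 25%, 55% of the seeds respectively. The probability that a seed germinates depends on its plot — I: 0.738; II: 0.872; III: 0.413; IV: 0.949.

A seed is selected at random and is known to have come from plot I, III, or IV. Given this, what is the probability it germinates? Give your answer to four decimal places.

P(G|S) ≈ 0.7762

Let S = {I, III, IV}.
P(S) = 0.11 + 0.25 + 0.55 = 0.91.
P(G ∩ S) = 0.738·0.11 + 0.413·0.25 + 0.949·0.55 = 0.08118 + 0.10325 + 0.52195 = 0.70638.
P(G | S) = 0.70638 / 0.91 = 0.776242…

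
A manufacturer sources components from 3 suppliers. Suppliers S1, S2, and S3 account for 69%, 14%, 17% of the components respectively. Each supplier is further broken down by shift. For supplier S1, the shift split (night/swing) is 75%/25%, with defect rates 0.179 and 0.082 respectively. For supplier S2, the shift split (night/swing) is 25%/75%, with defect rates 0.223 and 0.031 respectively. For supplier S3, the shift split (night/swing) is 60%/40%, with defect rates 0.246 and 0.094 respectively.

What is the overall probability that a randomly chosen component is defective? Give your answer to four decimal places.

0.1493

P(D|S1) = 0.75·0.179 + 0.25·0.082 = 0.13425 + 0.0205 = 0.15475
P(D|S2) = 0.25·0.223 + 0.75·0.031 = 0.05575 + 0.02325 = 0.079
P(D|S3) = 0.6·0.246 + 0.4·0.094 = 0.1476 + 0.0376 = 0.1852
By total probability over the outer partition,
P(D) = 0.69·0.15475 + 0.14·0.079 + 0.17·0.1852
      = 0.1067775 + 0.01106 + 0.031484 = 0.1493215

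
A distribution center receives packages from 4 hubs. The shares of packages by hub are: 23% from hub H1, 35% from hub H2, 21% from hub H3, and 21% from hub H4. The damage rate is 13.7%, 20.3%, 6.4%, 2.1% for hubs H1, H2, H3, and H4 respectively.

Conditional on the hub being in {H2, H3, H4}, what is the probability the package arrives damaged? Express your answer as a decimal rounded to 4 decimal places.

P(D|S) ≈ 0.1155

Let S = {H2, H3, H4}.
P(S) = 0.35 + 0.21 + 0.21 = 0.77.
P(D ∩ S) = 0.203·0.35 + 0.064·0.21 + 0.021·0.21 = 0.07105 + 0.01344 + 0.00441 = 0.0889.
P(D | S) = 0.0889 / 0.77 = 0.115455…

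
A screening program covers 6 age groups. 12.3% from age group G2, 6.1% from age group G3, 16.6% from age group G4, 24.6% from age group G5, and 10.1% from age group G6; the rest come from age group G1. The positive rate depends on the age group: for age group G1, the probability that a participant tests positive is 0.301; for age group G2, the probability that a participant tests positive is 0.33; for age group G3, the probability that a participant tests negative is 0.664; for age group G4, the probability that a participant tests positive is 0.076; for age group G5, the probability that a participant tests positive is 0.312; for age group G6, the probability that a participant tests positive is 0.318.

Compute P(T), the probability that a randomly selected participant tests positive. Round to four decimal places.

P(T) ≈ 0.2738

P(G1) = 1 − (0.123 + 0.061 + 0.166 + 0.246 + 0.101) = 0.303.
P(T|G3) = 1 − 0.664 = 0.336.
By the law of total probability,
P(T) = P(T|G1)·P(G1) + P(T|G2)·P(G2) + P(T|G3)·P(G3) + P(T|G4)·P(G4) + P(T|G5)·P(G5) + P(T|G6)·P(G6)
      = 0.301·0.303 + 0.33·0.123 + 0.336·0.061 + 0.076·0.166 + 0.312·0.246 + 0.318·0.101
      = 0.091203 + 0.04059 + 0.020496 + 0.012616 + 0.076752 + 0.032118 = 0.273775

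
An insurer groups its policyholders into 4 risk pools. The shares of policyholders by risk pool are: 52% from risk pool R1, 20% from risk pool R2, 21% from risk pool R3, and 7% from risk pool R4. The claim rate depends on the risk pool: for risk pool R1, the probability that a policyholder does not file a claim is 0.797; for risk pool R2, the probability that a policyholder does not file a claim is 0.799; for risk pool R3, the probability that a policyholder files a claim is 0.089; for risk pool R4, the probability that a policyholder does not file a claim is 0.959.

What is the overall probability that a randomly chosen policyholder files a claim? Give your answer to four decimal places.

0.1673

P(C|R1) = 1 − 0.797 = 0.203.
P(C|R2) = 1 − 0.799 = 0.201.
P(C|R4) = 1 − 0.959 = 0.041.
Summing over the partition,
P(C) = P(C|R1)·P(R1) + P(C|R2)·P(R2) + P(C|R3)·P(R3) + P(C|R4)·P(R4)
      = 0.203·0.52 + 0.201·0.2 + 0.089·0.21 + 0.041·0.07
      = 0.10556 + 0.0402 + 0.01869 + 0.00287 = 0.16732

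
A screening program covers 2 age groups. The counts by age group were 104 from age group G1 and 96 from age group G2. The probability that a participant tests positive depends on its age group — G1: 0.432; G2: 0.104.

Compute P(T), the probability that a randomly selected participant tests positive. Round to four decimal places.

Total: 104 + 96 = 200.
P(G1) = 104/200 = 0.52. P(G2) = 96/200 = 0.48.
By the law of total probability,
P(T) = P(T|G1)·P(G1) + P(T|G2)·P(G2)
      = 0.432·0.52 + 0.104·0.48
      = 0.22464 + 0.04992 = 0.27456

P(T) ≈ 0.2746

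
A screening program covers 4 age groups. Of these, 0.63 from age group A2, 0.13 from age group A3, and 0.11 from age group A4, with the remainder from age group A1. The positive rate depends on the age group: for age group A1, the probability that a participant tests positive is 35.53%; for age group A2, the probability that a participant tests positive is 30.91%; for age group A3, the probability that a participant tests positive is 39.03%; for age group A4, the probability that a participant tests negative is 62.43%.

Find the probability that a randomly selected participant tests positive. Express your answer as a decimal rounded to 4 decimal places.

P(T) ≈ 0.3330

P(A1) = 1 − (0.63 + 0.13 + 0.11) = 0.13.
P(T|A4) = 1 − 0.6243 = 0.3757.
P(T) = P(T|A1)·P(A1) + P(T|A2)·P(A2) + P(T|A3)·P(A3) + P(T|A4)·P(A4)
      = 0.3553·0.13 + 0.3091·0.63 + 0.3903·0.13 + 0.3757·0.11
      = 0.046189 + 0.194733 + 0.050739 + 0.041327 = 0.332988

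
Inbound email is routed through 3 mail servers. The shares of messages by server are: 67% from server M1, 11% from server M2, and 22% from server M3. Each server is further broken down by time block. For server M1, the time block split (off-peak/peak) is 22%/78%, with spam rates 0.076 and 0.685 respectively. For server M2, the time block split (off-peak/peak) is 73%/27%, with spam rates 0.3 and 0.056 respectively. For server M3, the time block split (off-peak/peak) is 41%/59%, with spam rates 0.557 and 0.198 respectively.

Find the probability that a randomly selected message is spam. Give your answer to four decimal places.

P(S) ≈ 0.4709

P(S|M1) = 0.22·0.076 + 0.78·0.685 = 0.01672 + 0.5343 = 0.55102
P(S|M2) = 0.73·0.3 + 0.27·0.056 = 0.219 + 0.01512 = 0.23412
P(S|M3) = 0.41·0.557 + 0.59·0.198 = 0.22837 + 0.11682 = 0.34519
Then overall,
P(S) = 0.67·0.55102 + 0.11·0.23412 + 0.22·0.34519
      = 0.3691834 + 0.0257532 + 0.0759418 = 0.4708784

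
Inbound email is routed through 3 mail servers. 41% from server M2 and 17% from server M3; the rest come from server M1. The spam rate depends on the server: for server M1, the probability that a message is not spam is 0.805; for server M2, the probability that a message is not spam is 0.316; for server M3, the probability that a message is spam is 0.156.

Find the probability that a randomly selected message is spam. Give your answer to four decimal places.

P(M1) = 1 − (0.41 + 0.17) = 0.42.
P(S|M1) = 1 − 0.805 = 0.195.
P(S|M2) = 1 − 0.316 = 0.684.
P(S) = P(S|M1)·P(M1) + P(S|M2)·P(M2) + P(S|M3)·P(M3)
      = 0.195·0.42 + 0.684·0.41 + 0.156·0.17
      = 0.0819 + 0.28044 + 0.02652 = 0.38886

0.3889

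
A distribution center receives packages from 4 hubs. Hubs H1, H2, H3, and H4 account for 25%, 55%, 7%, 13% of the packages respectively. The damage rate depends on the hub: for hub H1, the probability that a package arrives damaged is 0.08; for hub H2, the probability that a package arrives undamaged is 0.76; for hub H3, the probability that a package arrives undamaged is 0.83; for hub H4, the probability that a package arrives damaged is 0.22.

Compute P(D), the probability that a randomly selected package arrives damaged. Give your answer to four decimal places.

0.1925

P(D|H2) = 1 − 0.76 = 0.24.
P(D|H3) = 1 − 0.83 = 0.17.
P(D) = P(D|H1)·P(H1) + P(D|H2)·P(H2) + P(D|H3)·P(H3) + P(D|H4)·P(H4)
      = 0.08·0.25 + 0.24·0.55 + 0.17·0.07 + 0.22·0.13
      = 0.02 + 0.132 + 0.0119 + 0.0286 = 0.1925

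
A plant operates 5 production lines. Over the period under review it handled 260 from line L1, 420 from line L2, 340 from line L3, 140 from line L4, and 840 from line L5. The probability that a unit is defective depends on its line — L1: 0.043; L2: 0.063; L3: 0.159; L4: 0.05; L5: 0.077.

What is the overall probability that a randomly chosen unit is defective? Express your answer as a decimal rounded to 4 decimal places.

P(D) ≈ 0.0817

Total: 260 + 420 + 340 + 140 + 840 = 2000.
P(L1) = 260/2000 = 0.13. P(L2) = 420/2000 = 0.21. P(L3) = 340/2000 = 0.17. P(L4) = 140/2000 = 0.07. P(L5) = 840/2000 = 0.42.
Summing over the partition,
P(D) = P(D|L1)·P(L1) + P(D|L2)·P(L2) + P(D|L3)·P(L3) + P(D|L4)·P(L4) + P(D|L5)·P(L5)
      = 0.043·0.13 + 0.063·0.21 + 0.159·0.17 + 0.05·0.07 + 0.077·0.42
      = 0.00559 + 0.01323 + 0.02703 + 0.0035 + 0.03234 = 0.08169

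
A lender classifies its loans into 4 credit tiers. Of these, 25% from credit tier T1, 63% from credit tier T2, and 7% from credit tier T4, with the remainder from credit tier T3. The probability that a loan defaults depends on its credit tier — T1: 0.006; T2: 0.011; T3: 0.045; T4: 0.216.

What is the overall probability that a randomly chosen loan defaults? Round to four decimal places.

0.0258

P(T3) = 1 − (0.25 + 0.63 + 0.07) = 0.05.
By the law of total probability,
P(D) = P(D|T1)·P(T1) + P(D|T2)·P(T2) + P(D|T3)·P(T3) + P(D|T4)·P(T4)
      = 0.006·0.25 + 0.011·0.63 + 0.045·0.05 + 0.216·0.07
      = 0.0015 + 0.00693 + 0.00225 + 0.01512 = 0.0258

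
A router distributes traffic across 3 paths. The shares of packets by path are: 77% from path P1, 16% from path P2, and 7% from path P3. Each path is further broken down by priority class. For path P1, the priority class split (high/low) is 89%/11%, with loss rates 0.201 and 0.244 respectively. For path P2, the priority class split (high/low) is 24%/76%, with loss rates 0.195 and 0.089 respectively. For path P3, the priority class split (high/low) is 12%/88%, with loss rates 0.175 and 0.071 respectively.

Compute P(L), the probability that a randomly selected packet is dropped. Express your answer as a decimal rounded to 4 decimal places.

P(L|P1) = 0.89·0.201 + 0.11·0.244 = 0.17889 + 0.02684 = 0.20573
P(L|P2) = 0.24·0.195 + 0.76·0.089 = 0.0468 + 0.06764 = 0.11444
P(L|P3) = 0.12·0.175 + 0.88·0.071 = 0.021 + 0.06248 = 0.08348
Then overall,
P(L) = 0.77·0.20573 + 0.16·0.11444 + 0.07·0.08348
      = 0.1584121 + 0.0183104 + 0.0058436 = 0.1825661

0.1826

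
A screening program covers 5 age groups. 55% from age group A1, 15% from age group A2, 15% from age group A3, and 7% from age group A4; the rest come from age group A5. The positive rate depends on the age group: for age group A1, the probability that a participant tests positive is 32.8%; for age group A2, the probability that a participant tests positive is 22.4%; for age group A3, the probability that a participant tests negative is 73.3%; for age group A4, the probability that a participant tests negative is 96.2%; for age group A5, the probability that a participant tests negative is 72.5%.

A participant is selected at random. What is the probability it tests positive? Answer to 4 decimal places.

P(A5) = 1 − (0.55 + 0.15 + 0.15 + 0.07) = 0.08.
P(T|A3) = 1 − 0.733 = 0.267.
P(T|A4) = 1 − 0.962 = 0.038.
P(T|A5) = 1 − 0.725 = 0.275.
P(T) = P(T|A1)·P(A1) + P(T|A2)·P(A2) + P(T|A3)·P(A3) + P(T|A4)·P(A4) + P(T|A5)·P(A5)
      = 0.328·0.55 + 0.224·0.15 + 0.267·0.15 + 0.038·0.07 + 0.275·0.08
      = 0.1804 + 0.0336 + 0.04005 + 0.00266 + 0.022 = 0.27871

0.2787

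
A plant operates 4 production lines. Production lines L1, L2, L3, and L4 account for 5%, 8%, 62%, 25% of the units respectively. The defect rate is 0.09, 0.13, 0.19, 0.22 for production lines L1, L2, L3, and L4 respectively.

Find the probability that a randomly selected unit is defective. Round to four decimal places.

P(D) ≈ 0.1877

P(D) = P(D|L1)·P(L1) + P(D|L2)·P(L2) + P(D|L3)·P(L3) + P(D|L4)·P(L4)
      = 0.09·0.05 + 0.13·0.08 + 0.19·0.62 + 0.22·0.25
      = 0.0045 + 0.0104 + 0.1178 + 0.055 = 0.1877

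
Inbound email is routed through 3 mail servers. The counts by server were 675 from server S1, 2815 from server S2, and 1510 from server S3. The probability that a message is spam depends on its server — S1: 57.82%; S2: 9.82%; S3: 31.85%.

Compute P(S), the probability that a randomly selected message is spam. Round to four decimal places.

0.2295

Total: 675 + 2815 + 1510 = 5000.
P(S1) = 675/5000 = 0.135. P(S2) = 2815/5000 = 0.563. P(S3) = 1510/5000 = 0.302.
Using total probability over the partition,
P(S) = P(S|S1)·P(S1) + P(S|S2)·P(S2) + P(S|S3)·P(S3)
      = 0.5782·0.135 + 0.0982·0.563 + 0.3185·0.302
      = 0.078057 + 0.0552866 + 0.096187 = 0.2295306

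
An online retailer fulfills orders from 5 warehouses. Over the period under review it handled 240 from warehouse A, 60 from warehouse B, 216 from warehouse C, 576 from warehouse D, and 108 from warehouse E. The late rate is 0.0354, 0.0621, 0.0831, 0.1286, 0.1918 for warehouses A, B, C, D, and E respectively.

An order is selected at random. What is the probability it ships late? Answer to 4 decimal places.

Total: 240 + 60 + 216 + 576 + 108 = 1200.
P(A) = 240/1200 = 0.2. P(B) = 60/1200 = 0.05. P(C) = 216/1200 = 0.18. P(D) = 576/1200 = 0.48. P(E) = 108/1200 = 0.09.
Summing over the partition,
P(L) = P(L|A)·P(A) + P(L|B)·P(B) + P(L|C)·P(C) + P(L|D)·P(D) + P(L|E)·P(E)
      = 0.0354·0.2 + 0.0621·0.05 + 0.0831·0.18 + 0.1286·0.48 + 0.1918·0.09
      = 0.00708 + 0.003105 + 0.014958 + 0.061728 + 0.017262 = 0.104133

0.1041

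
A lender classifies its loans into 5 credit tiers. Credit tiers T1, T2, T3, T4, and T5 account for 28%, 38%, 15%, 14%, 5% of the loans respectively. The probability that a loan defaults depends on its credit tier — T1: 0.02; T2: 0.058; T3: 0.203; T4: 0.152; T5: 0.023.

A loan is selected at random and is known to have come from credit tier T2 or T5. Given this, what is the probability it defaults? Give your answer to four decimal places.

P(D|S) ≈ 0.0539

Let S = {T2, T5}.
P(S) = 0.38 + 0.05 = 0.43.
P(D ∩ S) = 0.058·0.38 + 0.023·0.05 = 0.02204 + 0.00115 = 0.02319.
P(D | S) = 0.02319 / 0.43 = 0.053930…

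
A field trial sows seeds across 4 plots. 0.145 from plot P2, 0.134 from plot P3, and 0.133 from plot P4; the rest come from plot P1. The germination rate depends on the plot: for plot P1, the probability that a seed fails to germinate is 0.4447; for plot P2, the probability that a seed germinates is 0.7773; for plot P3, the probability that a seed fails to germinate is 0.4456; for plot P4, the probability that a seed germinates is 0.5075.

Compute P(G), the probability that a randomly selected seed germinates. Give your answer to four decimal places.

0.5810

P(P1) = 1 − (0.145 + 0.134 + 0.133) = 0.588.
P(G|P1) = 1 − 0.4447 = 0.5553.
P(G|P3) = 1 − 0.4456 = 0.5544.
P(G) = P(G|P1)·P(P1) + P(G|P2)·P(P2) + P(G|P3)·P(P3) + P(G|P4)·P(P4)
      = 0.5553·0.588 + 0.7773·0.145 + 0.5544·0.134 + 0.5075·0.133
      = 0.3265164 + 0.1127085 + 0.0742896 + 0.0674975 = 0.581012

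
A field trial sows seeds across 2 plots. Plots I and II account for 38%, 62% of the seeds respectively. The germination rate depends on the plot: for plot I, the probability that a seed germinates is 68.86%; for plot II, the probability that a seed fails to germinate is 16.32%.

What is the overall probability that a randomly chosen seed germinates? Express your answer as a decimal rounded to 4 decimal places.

P(G) ≈ 0.7805

P(G|II) = 1 − 0.1632 = 0.8368.
By the law of total probability,
P(G) = P(G|I)·P(I) + P(G|II)·P(II)
      = 0.6886·0.38 + 0.8368·0.62
      = 0.261668 + 0.518816 = 0.780484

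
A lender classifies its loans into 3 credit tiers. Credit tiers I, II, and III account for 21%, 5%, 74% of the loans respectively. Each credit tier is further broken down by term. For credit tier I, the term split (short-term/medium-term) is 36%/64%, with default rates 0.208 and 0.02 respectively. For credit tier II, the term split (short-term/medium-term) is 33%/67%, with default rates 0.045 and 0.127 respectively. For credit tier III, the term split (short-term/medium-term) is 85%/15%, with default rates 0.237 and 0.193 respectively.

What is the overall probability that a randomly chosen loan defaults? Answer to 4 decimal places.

0.1939

P(D|I) = 0.36·0.208 + 0.64·0.02 = 0.07488 + 0.0128 = 0.08768
P(D|II) = 0.33·0.045 + 0.67·0.127 = 0.01485 + 0.08509 = 0.09994
P(D|III) = 0.85·0.237 + 0.15·0.193 = 0.20145 + 0.02895 = 0.2304
By total probability over the outer partition,
P(D) = 0.21·0.08768 + 0.05·0.09994 + 0.74·0.2304
      = 0.0184128 + 0.004997 + 0.170496 = 0.1939058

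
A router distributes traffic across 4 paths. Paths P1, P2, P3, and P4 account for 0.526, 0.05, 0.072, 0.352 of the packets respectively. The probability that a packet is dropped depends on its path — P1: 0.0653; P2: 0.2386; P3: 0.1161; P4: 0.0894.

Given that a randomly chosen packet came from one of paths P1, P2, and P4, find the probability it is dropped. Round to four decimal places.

P(L|S) ≈ 0.0838

Let S = {P1, P2, P4}.
P(S) = 0.526 + 0.05 + 0.352 = 0.928.
P(L ∩ S) = 0.0653·0.526 + 0.2386·0.05 + 0.0894·0.352 = 0.0343478 + 0.01193 + 0.0314688 = 0.0777466.
P(L | S) = 0.0777466 / 0.928 = 0.083779…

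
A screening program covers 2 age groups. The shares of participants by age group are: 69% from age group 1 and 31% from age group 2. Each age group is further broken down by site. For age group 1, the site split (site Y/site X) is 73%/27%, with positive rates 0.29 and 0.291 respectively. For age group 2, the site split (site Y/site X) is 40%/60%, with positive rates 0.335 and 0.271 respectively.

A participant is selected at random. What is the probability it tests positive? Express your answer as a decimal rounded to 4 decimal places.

P(T|1) = 0.73·0.29 + 0.27·0.291 = 0.2117 + 0.07857 = 0.29027
P(T|2) = 0.4·0.335 + 0.6·0.271 = 0.134 + 0.1626 = 0.2966
Then overall,
P(T) = 0.69·0.29027 + 0.31·0.2966
      = 0.2002863 + 0.091946 = 0.2922323

P(T) ≈ 0.2922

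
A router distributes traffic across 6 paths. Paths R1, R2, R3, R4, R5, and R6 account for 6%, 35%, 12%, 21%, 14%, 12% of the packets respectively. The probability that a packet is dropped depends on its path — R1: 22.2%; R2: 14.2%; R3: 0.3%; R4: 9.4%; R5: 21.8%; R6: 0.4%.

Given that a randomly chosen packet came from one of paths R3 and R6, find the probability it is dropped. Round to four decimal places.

0.0035

Let S = {R3, R6}.
P(S) = 0.12 + 0.12 = 0.24.
P(L ∩ S) = 0.003·0.12 + 0.004·0.12 = 0.00036 + 0.00048 = 0.00084.
P(L | S) = 0.00084 / 0.24 = 0.003500…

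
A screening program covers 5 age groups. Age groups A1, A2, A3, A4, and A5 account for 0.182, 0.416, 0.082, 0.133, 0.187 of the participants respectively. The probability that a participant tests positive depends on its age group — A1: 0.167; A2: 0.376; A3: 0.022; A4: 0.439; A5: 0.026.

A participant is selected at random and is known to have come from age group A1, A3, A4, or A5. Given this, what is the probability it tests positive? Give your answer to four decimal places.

P(T|S) ≈ 0.1634

Let S = {A1, A3, A4, A5}.
P(S) = 0.182 + 0.082 + 0.133 + 0.187 = 0.584.
P(T ∩ S) = 0.167·0.182 + 0.022·0.082 + 0.439·0.133 + 0.026·0.187 = 0.030394 + 0.001804 + 0.058387 + 0.004862 = 0.095447.
P(T | S) = 0.095447 / 0.584 = 0.163437…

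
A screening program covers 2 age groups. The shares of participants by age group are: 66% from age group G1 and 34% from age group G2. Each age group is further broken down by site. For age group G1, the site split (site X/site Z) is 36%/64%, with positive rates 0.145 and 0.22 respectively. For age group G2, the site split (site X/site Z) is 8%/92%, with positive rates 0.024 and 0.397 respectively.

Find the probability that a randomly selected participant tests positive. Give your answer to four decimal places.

P(T|G1) = 0.36·0.145 + 0.64·0.22 = 0.0522 + 0.1408 = 0.193
P(T|G2) = 0.08·0.024 + 0.92·0.397 = 0.00192 + 0.36524 = 0.36716
By total probability over the outer partition,
P(T) = 0.66·0.193 + 0.34·0.36716
      = 0.12738 + 0.1248344 = 0.2522144

P(T) ≈ 0.2522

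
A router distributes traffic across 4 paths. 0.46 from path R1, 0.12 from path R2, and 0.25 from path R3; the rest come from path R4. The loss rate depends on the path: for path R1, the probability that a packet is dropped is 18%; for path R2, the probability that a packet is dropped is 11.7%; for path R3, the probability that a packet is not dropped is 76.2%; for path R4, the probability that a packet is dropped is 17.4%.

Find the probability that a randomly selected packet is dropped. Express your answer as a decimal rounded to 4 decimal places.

P(R4) = 1 − (0.46 + 0.12 + 0.25) = 0.17.
P(L|R3) = 1 − 0.762 = 0.238.
Using total probability over the partition,
P(L) = P(L|R1)·P(R1) + P(L|R2)·P(R2) + P(L|R3)·P(R3) + P(L|R4)·P(R4)
      = 0.18·0.46 + 0.117·0.12 + 0.238·0.25 + 0.174·0.17
      = 0.0828 + 0.01404 + 0.0595 + 0.02958 = 0.18592

P(L) ≈ 0.1859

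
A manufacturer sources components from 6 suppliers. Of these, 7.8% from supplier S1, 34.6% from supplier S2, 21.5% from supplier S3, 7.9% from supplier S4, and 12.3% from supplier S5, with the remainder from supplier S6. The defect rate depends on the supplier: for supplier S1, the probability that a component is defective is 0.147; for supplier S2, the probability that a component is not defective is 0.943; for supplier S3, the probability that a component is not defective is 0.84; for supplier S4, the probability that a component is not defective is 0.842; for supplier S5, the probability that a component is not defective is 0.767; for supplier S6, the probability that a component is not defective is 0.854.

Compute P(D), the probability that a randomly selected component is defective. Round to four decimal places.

P(S6) = 1 − (0.078 + 0.346 + 0.215 + 0.079 + 0.123) = 0.159.
P(D|S2) = 1 − 0.943 = 0.057.
P(D|S3) = 1 − 0.84 = 0.16.
P(D|S4) = 1 − 0.842 = 0.158.
P(D|S5) = 1 − 0.767 = 0.233.
P(D|S6) = 1 − 0.854 = 0.146.
P(D) = P(D|S1)·P(S1) + P(D|S2)·P(S2) + P(D|S3)·P(S3) + P(D|S4)·P(S4) + P(D|S5)·P(S5) + P(D|S6)·P(S6)
      = 0.147·0.078 + 0.057·0.346 + 0.16·0.215 + 0.158·0.079 + 0.233·0.123 + 0.146·0.159
      = 0.011466 + 0.019722 + 0.0344 + 0.012482 + 0.028659 + 0.023214 = 0.129943

P(D) ≈ 0.1299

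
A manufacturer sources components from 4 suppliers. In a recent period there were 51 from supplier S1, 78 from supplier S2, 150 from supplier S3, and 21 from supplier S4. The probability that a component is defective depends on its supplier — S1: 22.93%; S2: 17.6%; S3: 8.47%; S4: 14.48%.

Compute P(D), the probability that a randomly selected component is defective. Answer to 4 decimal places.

0.1372

Total: 51 + 78 + 150 + 21 = 300.
P(S1) = 51/300 = 0.17. P(S2) = 78/300 = 0.26. P(S3) = 150/300 = 0.5. P(S4) = 21/300 = 0.07.
Summing over the partition,
P(D) = P(D|S1)·P(S1) + P(D|S2)·P(S2) + P(D|S3)·P(S3) + P(D|S4)·P(S4)
      = 0.2293·0.17 + 0.176·0.26 + 0.0847·0.5 + 0.1448·0.07
      = 0.038981 + 0.04576 + 0.04235 + 0.010136 = 0.137227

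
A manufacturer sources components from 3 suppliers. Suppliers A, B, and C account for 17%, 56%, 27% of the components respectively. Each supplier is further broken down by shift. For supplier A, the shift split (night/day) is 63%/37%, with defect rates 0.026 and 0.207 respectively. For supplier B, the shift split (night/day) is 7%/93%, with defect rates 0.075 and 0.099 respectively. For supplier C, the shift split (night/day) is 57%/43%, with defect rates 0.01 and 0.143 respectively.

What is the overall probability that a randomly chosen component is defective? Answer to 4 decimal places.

P(D) ≈ 0.0884

P(D|A) = 0.63·0.026 + 0.37·0.207 = 0.01638 + 0.07659 = 0.09297
P(D|B) = 0.07·0.075 + 0.93·0.099 = 0.00525 + 0.09207 = 0.09732
P(D|C) = 0.57·0.01 + 0.43·0.143 = 0.0057 + 0.06149 = 0.06719
Then overall,
P(D) = 0.17·0.09297 + 0.56·0.09732 + 0.27·0.06719
      = 0.0158049 + 0.0544992 + 0.0181413 = 0.0884454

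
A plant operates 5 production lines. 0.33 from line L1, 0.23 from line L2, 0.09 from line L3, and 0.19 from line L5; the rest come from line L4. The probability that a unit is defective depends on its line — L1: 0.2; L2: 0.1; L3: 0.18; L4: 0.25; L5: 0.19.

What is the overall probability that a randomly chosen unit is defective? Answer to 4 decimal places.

P(L4) = 1 − (0.33 + 0.23 + 0.09 + 0.19) = 0.16.
Summing over the partition,
P(D) = P(D|L1)·P(L1) + P(D|L2)·P(L2) + P(D|L3)·P(L3) + P(D|L4)·P(L4) + P(D|L5)·P(L5)
      = 0.2·0.33 + 0.1·0.23 + 0.18·0.09 + 0.25·0.16 + 0.19·0.19
      = 0.066 + 0.023 + 0.0162 + 0.04 + 0.0361 = 0.1813

P(D) ≈ 0.1813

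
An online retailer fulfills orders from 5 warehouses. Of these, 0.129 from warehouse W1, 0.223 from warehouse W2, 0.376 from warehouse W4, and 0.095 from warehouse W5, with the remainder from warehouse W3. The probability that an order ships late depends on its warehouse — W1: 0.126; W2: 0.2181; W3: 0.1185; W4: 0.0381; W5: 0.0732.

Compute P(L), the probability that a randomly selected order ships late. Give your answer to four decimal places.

0.1071

P(W3) = 1 − (0.129 + 0.223 + 0.376 + 0.095) = 0.177.
Summing over the partition,
P(L) = P(L|W1)·P(W1) + P(L|W2)·P(W2) + P(L|W3)·P(W3) + P(L|W4)·P(W4) + P(L|W5)·P(W5)
      = 0.126·0.129 + 0.2181·0.223 + 0.1185·0.177 + 0.0381·0.376 + 0.0732·0.095
      = 0.016254 + 0.0486363 + 0.0209745 + 0.0143256 + 0.006954 = 0.1071444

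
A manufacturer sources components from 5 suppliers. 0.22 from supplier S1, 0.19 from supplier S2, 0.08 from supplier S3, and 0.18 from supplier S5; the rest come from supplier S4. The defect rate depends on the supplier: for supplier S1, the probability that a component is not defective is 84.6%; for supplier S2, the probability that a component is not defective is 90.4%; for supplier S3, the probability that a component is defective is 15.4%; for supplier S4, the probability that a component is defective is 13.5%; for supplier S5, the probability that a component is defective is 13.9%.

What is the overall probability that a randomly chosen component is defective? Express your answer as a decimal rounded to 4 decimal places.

P(S4) = 1 − (0.22 + 0.19 + 0.08 + 0.18) = 0.33.
P(D|S1) = 1 − 0.846 = 0.154.
P(D|S2) = 1 − 0.904 = 0.096.
Using total probability over the partition,
P(D) = P(D|S1)·P(S1) + P(D|S2)·P(S2) + P(D|S3)·P(S3) + P(D|S4)·P(S4) + P(D|S5)·P(S5)
      = 0.154·0.22 + 0.096·0.19 + 0.154·0.08 + 0.135·0.33 + 0.139·0.18
      = 0.03388 + 0.01824 + 0.01232 + 0.04455 + 0.02502 = 0.13401

P(D) ≈ 0.1340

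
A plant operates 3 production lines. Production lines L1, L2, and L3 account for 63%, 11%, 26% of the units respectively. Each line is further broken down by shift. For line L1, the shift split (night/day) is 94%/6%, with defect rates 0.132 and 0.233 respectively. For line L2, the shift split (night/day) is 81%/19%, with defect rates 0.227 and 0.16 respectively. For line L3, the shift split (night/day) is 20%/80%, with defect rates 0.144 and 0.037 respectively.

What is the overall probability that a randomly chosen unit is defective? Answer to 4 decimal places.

P(D|L1) = 0.94·0.132 + 0.06·0.233 = 0.12408 + 0.01398 = 0.13806
P(D|L2) = 0.81·0.227 + 0.19·0.16 = 0.18387 + 0.0304 = 0.21427
P(D|L3) = 0.2·0.144 + 0.8·0.037 = 0.0288 + 0.0296 = 0.0584
By total probability over the outer partition,
P(D) = 0.63·0.13806 + 0.11·0.21427 + 0.26·0.0584
      = 0.0869778 + 0.0235697 + 0.015184 = 0.1257315

0.1257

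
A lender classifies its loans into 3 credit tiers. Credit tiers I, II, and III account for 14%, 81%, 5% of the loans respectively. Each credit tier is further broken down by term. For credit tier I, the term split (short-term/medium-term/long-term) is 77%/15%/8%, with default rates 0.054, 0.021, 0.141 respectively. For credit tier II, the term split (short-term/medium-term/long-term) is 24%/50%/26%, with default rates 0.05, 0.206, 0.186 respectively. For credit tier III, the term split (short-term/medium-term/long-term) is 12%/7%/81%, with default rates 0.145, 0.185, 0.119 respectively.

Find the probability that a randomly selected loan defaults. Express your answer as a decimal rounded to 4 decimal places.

P(D|I) = 0.77·0.054 + 0.15·0.021 + 0.08·0.141 = 0.04158 + 0.00315 + 0.01128 = 0.05601
P(D|II) = 0.24·0.05 + 0.5·0.206 + 0.26·0.186 = 0.012 + 0.103 + 0.04836 = 0.16336
P(D|III) = 0.12·0.145 + 0.07·0.185 + 0.81·0.119 = 0.0174 + 0.01295 + 0.09639 = 0.12674
Then overall,
P(D) = 0.14·0.05601 + 0.81·0.16336 + 0.05·0.12674
      = 0.0078414 + 0.1323216 + 0.006337 = 0.1465

P(D) ≈ 0.1465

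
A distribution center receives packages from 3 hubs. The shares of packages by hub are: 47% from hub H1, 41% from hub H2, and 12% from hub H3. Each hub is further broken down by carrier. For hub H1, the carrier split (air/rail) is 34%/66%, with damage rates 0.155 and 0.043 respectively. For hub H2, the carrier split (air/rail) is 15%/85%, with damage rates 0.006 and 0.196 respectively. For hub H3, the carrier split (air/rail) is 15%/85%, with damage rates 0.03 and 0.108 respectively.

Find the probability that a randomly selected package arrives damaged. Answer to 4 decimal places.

0.1183

P(D|H1) = 0.34·0.155 + 0.66·0.043 = 0.0527 + 0.02838 = 0.08108
P(D|H2) = 0.15·0.006 + 0.85·0.196 = 0.0009 + 0.1666 = 0.1675
P(D|H3) = 0.15·0.03 + 0.85·0.108 = 0.0045 + 0.0918 = 0.0963
Then overall,
P(D) = 0.47·0.08108 + 0.41·0.1675 + 0.12·0.0963
      = 0.0381076 + 0.068675 + 0.011556 = 0.1183386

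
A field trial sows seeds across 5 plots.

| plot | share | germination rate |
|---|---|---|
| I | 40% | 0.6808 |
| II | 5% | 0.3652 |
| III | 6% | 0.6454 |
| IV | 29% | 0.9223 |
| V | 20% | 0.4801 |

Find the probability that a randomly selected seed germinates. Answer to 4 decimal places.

P(G) = P(G|I)·P(I) + P(G|II)·P(II) + P(G|III)·P(III) + P(G|IV)·P(IV) + P(G|V)·P(V)
      = 0.6808·0.4 + 0.3652·0.05 + 0.6454·0.06 + 0.9223·0.29 + 0.4801·0.2
      = 0.27232 + 0.01826 + 0.038724 + 0.267467 + 0.09602 = 0.692791

P(G) ≈ 0.6928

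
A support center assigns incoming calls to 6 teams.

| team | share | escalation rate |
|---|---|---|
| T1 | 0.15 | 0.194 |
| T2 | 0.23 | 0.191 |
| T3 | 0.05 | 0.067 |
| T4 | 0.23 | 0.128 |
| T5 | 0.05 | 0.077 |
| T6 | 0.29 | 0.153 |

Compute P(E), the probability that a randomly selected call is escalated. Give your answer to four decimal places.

0.1540

P(E) = P(E|T1)·P(T1) + P(E|T2)·P(T2) + P(E|T3)·P(T3) + P(E|T4)·P(T4) + P(E|T5)·P(T5) + P(E|T6)·P(T6)
      = 0.194·0.15 + 0.191·0.23 + 0.067·0.05 + 0.128·0.23 + 0.077·0.05 + 0.153·0.29
      = 0.0291 + 0.04393 + 0.00335 + 0.02944 + 0.00385 + 0.04437 = 0.15404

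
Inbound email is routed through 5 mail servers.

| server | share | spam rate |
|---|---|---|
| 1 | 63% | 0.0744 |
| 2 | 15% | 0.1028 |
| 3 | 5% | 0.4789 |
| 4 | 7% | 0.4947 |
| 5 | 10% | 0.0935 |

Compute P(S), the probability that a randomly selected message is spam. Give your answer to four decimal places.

Using total probability over the partition,
P(S) = P(S|1)·P(1) + P(S|2)·P(2) + P(S|3)·P(3) + P(S|4)·P(4) + P(S|5)·P(5)
      = 0.0744·0.63 + 0.1028·0.15 + 0.4789·0.05 + 0.4947·0.07 + 0.0935·0.1
      = 0.046872 + 0.01542 + 0.023945 + 0.034629 + 0.00935 = 0.130216

0.1302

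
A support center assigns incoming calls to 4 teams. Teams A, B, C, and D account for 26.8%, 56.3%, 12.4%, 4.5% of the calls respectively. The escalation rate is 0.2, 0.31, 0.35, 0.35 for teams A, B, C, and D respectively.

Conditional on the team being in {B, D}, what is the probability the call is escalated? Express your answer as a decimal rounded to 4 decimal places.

P(E|S) ≈ 0.3130

Let S = {B, D}.
P(S) = 0.563 + 0.045 = 0.608.
P(E ∩ S) = 0.31·0.563 + 0.35·0.045 = 0.17453 + 0.01575 = 0.19028.
P(E | S) = 0.19028 / 0.608 = 0.312961…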